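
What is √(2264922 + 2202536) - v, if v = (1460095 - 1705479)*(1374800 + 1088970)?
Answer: 604569737680 + √4467458 ≈ 6.0457e+11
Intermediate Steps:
v = -604569737680 (v = -245384*2463770 = -604569737680)
√(2264922 + 2202536) - v = √(2264922 + 2202536) - 1*(-604569737680) = √4467458 + 604569737680 = 604569737680 + √4467458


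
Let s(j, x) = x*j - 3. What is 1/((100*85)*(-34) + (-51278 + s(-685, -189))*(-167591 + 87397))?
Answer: -1/6270176696 ≈ -1.5949e-10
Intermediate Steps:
s(j, x) = -3 + j*x (s(j, x) = j*x - 3 = -3 + j*x)
1/((100*85)*(-34) + (-51278 + s(-685, -189))*(-167591 + 87397)) = 1/((100*85)*(-34) + (-51278 + (-3 - 685*(-189)))*(-167591 + 87397)) = 1/(8500*(-34) + (-51278 + (-3 + 129465))*(-80194)) = 1/(-289000 + (-51278 + 129462)*(-80194)) = 1/(-289000 + 78184*(-80194)) = 1/(-289000 - 6269887696) = 1/(-6270176696) = -1/6270176696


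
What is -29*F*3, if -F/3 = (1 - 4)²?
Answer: 2349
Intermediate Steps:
F = -27 (F = -3*(1 - 4)² = -3*(-3)² = -3*9 = -27)
-29*F*3 = -29*(-27)*3 = 783*3 = 2349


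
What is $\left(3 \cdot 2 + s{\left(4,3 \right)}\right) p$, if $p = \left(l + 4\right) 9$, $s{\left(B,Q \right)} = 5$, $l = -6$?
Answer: $-198$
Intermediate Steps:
$p = -18$ ($p = \left(-6 + 4\right) 9 = \left(-2\right) 9 = -18$)
$\left(3 \cdot 2 + s{\left(4,3 \right)}\right) p = \left(3 \cdot 2 + 5\right) \left(-18\right) = \left(6 + 5\right) \left(-18\right) = 11 \left(-18\right) = -198$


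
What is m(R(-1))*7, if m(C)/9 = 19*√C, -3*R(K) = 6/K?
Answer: 1197*√2 ≈ 1692.8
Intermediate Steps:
R(K) = -2/K
m(C) = 171*√C (m(C) = 9*(19*√C) = 171*√C)
m(R(-1))*7 = (171*√(-2/(-1)))*7 = (171*√(-2*(-1)))*7 = (171*√2)*7 = 1197*√2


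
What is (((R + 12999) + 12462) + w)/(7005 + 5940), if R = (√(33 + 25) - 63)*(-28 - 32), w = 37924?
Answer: 13433/2589 - 4*√58/863 ≈ 5.1532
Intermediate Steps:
R = 3780 - 60*√58 (R = (√58 - 63)*(-60) = (-63 + √58)*(-60) = 3780 - 60*√58 ≈ 3323.1)
(((R + 12999) + 12462) + w)/(7005 + 5940) = ((((3780 - 60*√58) + 12999) + 12462) + 37924)/(7005 + 5940) = (((16779 - 60*√58) + 12462) + 37924)/12945 = ((29241 - 60*√58) + 37924)*(1/12945) = (67165 - 60*√58)*(1/12945) = 13433/2589 - 4*√58/863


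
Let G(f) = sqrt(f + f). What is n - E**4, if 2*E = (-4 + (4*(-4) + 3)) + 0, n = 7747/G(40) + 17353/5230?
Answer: -218268591/41840 + 7747*sqrt(5)/20 ≈ -4350.6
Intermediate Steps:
G(f) = sqrt(2)*sqrt(f) (G(f) = sqrt(2*f) = sqrt(2)*sqrt(f))
n = 17353/5230 + 7747*sqrt(5)/20 (n = 7747/((sqrt(2)*sqrt(40))) + 17353/5230 = 7747/((sqrt(2)*(2*sqrt(10)))) + 17353*(1/5230) = 7747/((4*sqrt(5))) + 17353/5230 = 7747*(sqrt(5)/20) + 17353/5230 = 7747*sqrt(5)/20 + 17353/5230 = 17353/5230 + 7747*sqrt(5)/20 ≈ 869.46)
E = -17/2 (E = ((-4 + (4*(-4) + 3)) + 0)/2 = ((-4 + (-16 + 3)) + 0)/2 = ((-4 - 13) + 0)/2 = (-17 + 0)/2 = (1/2)*(-17) = -17/2 ≈ -8.5000)
n - E**4 = (17353/5230 + 7747*sqrt(5)/20) - (-17/2)**4 = (17353/5230 + 7747*sqrt(5)/20) - 1*83521/16 = (17353/5230 + 7747*sqrt(5)/20) - 83521/16 = -218268591/41840 + 7747*sqrt(5)/20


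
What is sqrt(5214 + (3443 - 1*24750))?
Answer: 11*I*sqrt(133) ≈ 126.86*I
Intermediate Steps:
sqrt(5214 + (3443 - 1*24750)) = sqrt(5214 + (3443 - 24750)) = sqrt(5214 - 21307) = sqrt(-16093) = 11*I*sqrt(133)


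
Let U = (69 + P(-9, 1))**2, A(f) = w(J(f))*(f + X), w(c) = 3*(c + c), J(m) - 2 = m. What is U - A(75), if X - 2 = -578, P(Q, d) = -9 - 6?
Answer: 234378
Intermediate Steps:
J(m) = 2 + m
w(c) = 6*c (w(c) = 3*(2*c) = 6*c)
P(Q, d) = -15
X = -576 (X = 2 - 578 = -576)
A(f) = (-576 + f)*(12 + 6*f) (A(f) = (6*(2 + f))*(f - 576) = (12 + 6*f)*(-576 + f) = (-576 + f)*(12 + 6*f))
U = 2916 (U = (69 - 15)**2 = 54**2 = 2916)
U - A(75) = 2916 - 6*(-576 + 75)*(2 + 75) = 2916 - 6*(-501)*77 = 2916 - 1*(-231462) = 2916 + 231462 = 234378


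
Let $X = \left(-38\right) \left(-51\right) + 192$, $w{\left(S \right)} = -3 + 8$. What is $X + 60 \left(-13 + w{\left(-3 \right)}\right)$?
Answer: $1650$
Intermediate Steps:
$w{\left(S \right)} = 5$
$X = 2130$ ($X = 1938 + 192 = 2130$)
$X + 60 \left(-13 + w{\left(-3 \right)}\right) = 2130 + 60 \left(-13 + 5\right) = 2130 + 60 \left(-8\right) = 2130 - 480 = 1650$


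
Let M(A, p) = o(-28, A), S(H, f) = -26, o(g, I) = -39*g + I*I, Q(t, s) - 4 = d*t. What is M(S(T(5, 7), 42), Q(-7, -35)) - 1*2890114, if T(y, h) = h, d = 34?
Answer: -2888346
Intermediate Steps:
Q(t, s) = 4 + 34*t
o(g, I) = I² - 39*g (o(g, I) = -39*g + I² = I² - 39*g)
M(A, p) = 1092 + A² (M(A, p) = A² - 39*(-28) = A² + 1092 = 1092 + A²)
M(S(T(5, 7), 42), Q(-7, -35)) - 1*2890114 = (1092 + (-26)²) - 1*2890114 = (1092 + 676) - 2890114 = 1768 - 2890114 = -2888346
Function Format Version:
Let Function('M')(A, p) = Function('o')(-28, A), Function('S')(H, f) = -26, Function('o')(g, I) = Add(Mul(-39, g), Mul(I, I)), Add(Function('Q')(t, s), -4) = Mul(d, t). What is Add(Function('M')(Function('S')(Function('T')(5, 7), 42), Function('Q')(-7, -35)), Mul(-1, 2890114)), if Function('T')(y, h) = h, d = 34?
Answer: -2888346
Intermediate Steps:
Function('Q')(t, s) = Add(4, Mul(34, t))
Function('o')(g, I) = Add(Pow(I, 2), Mul(-39, g)) (Function('o')(g, I) = Add(Mul(-39, g), Pow(I, 2)) = Add(Pow(I, 2), Mul(-39, g)))
Function('M')(A, p) = Add(1092, Pow(A, 2)) (Function('M')(A, p) = Add(Pow(A, 2), Mul(-39, -28)) = Add(Pow(A, 2), 1092) = Add(1092, Pow(A, 2)))
Add(Function('M')(Function('S')(Function('T')(5, 7), 42), Function('Q')(-7, -35)), Mul(-1, 2890114)) = Add(Add(1092, Pow(-26, 2)), Mul(-1, 2890114)) = Add(Add(1092, 676), -2890114) = Add(1768, -2890114) = -2888346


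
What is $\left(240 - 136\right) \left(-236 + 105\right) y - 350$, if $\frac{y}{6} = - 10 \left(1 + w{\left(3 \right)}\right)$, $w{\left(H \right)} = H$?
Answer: $3269410$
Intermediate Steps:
$y = -240$ ($y = 6 \left(- 10 \left(1 + 3\right)\right) = 6 \left(\left(-10\right) 4\right) = 6 \left(-40\right) = -240$)
$\left(240 - 136\right) \left(-236 + 105\right) y - 350 = \left(240 - 136\right) \left(-236 + 105\right) \left(-240\right) - 350 = 104 \left(-131\right) \left(-240\right) - 350 = \left(-13624\right) \left(-240\right) - 350 = 3269760 - 350 = 3269410$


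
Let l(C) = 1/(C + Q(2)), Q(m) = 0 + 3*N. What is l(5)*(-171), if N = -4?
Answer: 171/7 ≈ 24.429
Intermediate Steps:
Q(m) = -12 (Q(m) = 0 + 3*(-4) = 0 - 12 = -12)
l(C) = 1/(-12 + C) (l(C) = 1/(C - 12) = 1/(-12 + C))
l(5)*(-171) = -171/(-12 + 5) = -171/(-7) = -⅐*(-171) = 171/7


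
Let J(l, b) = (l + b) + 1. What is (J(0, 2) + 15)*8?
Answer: 144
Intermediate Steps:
J(l, b) = 1 + b + l (J(l, b) = (b + l) + 1 = 1 + b + l)
(J(0, 2) + 15)*8 = ((1 + 2 + 0) + 15)*8 = (3 + 15)*8 = 18*8 = 144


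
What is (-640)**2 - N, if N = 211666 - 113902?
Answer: 311836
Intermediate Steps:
N = 97764
(-640)**2 - N = (-640)**2 - 1*97764 = 409600 - 97764 = 311836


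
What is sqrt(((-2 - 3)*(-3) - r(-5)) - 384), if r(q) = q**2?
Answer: I*sqrt(394) ≈ 19.849*I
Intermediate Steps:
sqrt(((-2 - 3)*(-3) - r(-5)) - 384) = sqrt(((-2 - 3)*(-3) - 1*(-5)**2) - 384) = sqrt((-5*(-3) - 1*25) - 384) = sqrt((15 - 25) - 384) = sqrt(-10 - 384) = sqrt(-394) = I*sqrt(394)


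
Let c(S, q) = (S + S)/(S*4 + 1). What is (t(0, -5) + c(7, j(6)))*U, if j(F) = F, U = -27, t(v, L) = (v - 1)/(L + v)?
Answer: -2673/145 ≈ -18.434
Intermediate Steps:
t(v, L) = (-1 + v)/(L + v)
c(S, q) = 2*S/(1 + 4*S) (c(S, q) = (2*S)/(4*S + 1) = (2*S)/(1 + 4*S) = 2*S/(1 + 4*S))
(t(0, -5) + c(7, j(6)))*U = ((-1 + 0)/(-5 + 0) + 2*7/(1 + 4*7))*(-27) = (-1/(-5) + 2*7/(1 + 28))*(-27) = (-1/5*(-1) + 2*7/29)*(-27) = (1/5 + 2*7*(1/29))*(-27) = (1/5 + 14/29)*(-27) = (99/145)*(-27) = -2673/145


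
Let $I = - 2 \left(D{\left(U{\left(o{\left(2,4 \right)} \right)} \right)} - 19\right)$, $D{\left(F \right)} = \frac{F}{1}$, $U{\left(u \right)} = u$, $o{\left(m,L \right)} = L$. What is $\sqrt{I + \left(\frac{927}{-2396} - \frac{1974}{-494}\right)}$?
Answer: $\frac{3 \sqrt{326980124731}}{295906} \approx 5.7973$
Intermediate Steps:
$D{\left(F \right)} = F$ ($D{\left(F \right)} = F 1 = F$)
$I = 30$ ($I = - 2 \left(4 - 19\right) = \left(-2\right) \left(-15\right) = 30$)
$\sqrt{I + \left(\frac{927}{-2396} - \frac{1974}{-494}\right)} = \sqrt{30 + \left(\frac{927}{-2396} - \frac{1974}{-494}\right)} = \sqrt{30 + \left(927 \left(- \frac{1}{2396}\right) - - \frac{987}{247}\right)} = \sqrt{30 + \left(- \frac{927}{2396} + \frac{987}{247}\right)} = \sqrt{30 + \frac{2135883}{591812}} = \sqrt{\frac{19890243}{591812}} = \frac{3 \sqrt{326980124731}}{295906}$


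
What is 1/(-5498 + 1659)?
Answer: -1/3839 ≈ -0.00026048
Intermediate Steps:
1/(-5498 + 1659) = 1/(-3839) = -1/3839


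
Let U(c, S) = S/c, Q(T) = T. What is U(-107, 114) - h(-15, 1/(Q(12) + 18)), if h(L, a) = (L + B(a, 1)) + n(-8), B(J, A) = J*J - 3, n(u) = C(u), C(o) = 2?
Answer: 1438093/96300 ≈ 14.933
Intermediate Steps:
n(u) = 2
B(J, A) = -3 + J² (B(J, A) = J² - 3 = -3 + J²)
h(L, a) = -1 + L + a² (h(L, a) = (L + (-3 + a²)) + 2 = (-3 + L + a²) + 2 = -1 + L + a²)
U(-107, 114) - h(-15, 1/(Q(12) + 18)) = 114/(-107) - (-1 - 15 + (1/(12 + 18))²) = 114*(-1/107) - (-1 - 15 + (1/30)²) = -114/107 - (-1 - 15 + (1/30)²) = -114/107 - (-1 - 15 + 1/900) = -114/107 - 1*(-14399/900) = -114/107 + 14399/900 = 1438093/96300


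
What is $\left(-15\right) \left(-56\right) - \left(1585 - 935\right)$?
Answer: $190$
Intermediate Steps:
$\left(-15\right) \left(-56\right) - \left(1585 - 935\right) = 840 - \left(1585 - 935\right) = 840 - 650 = 190$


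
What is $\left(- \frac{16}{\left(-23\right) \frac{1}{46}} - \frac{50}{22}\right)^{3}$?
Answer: $\frac{34965783}{1331} \approx 26270.0$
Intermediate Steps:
$\left(- \frac{16}{\left(-23\right) \frac{1}{46}} - \frac{50}{22}\right)^{3} = \left(- \frac{16}{\left(-23\right) \frac{1}{46}} - \frac{25}{11}\right)^{3} = \left(- \frac{16}{- \frac{1}{2}} - \frac{25}{11}\right)^{3} = \left(\left(-16\right) \left(-2\right) - \frac{25}{11}\right)^{3} = \left(32 - \frac{25}{11}\right)^{3} = \left(\frac{327}{11}\right)^{3} = \frac{34965783}{1331}$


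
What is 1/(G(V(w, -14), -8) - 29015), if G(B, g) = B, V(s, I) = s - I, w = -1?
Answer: -1/29002 ≈ -3.4480e-5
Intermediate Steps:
1/(G(V(w, -14), -8) - 29015) = 1/((-1 - 1*(-14)) - 29015) = 1/((-1 + 14) - 29015) = 1/(13 - 29015) = 1/(-29002) = -1/29002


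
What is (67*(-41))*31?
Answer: -85157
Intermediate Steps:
(67*(-41))*31 = -2747*31 = -85157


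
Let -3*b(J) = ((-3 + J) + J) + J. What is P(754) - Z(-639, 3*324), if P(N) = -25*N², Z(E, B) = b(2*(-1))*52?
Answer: -14213056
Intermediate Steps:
b(J) = 1 - J (b(J) = -(((-3 + J) + J) + J)/3 = -((-3 + 2*J) + J)/3 = -(-3 + 3*J)/3 = 1 - J)
Z(E, B) = 156 (Z(E, B) = (1 - 2*(-1))*52 = (1 - 1*(-2))*52 = (1 + 2)*52 = 3*52 = 156)
P(754) - Z(-639, 3*324) = -25*754² - 1*156 = -25*568516 - 156 = -14212900 - 156 = -14213056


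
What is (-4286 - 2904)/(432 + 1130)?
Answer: -3595/781 ≈ -4.6031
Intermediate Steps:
(-4286 - 2904)/(432 + 1130) = -7190/1562 = -7190*1/1562 = -3595/781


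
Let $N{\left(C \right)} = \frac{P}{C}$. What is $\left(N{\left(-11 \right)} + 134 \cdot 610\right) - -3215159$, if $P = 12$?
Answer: $\frac{36265877}{11} \approx 3.2969 \cdot 10^{6}$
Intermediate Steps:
$N{\left(C \right)} = \frac{12}{C}$
$\left(N{\left(-11 \right)} + 134 \cdot 610\right) - -3215159 = \left(\frac{12}{-11} + 134 \cdot 610\right) - -3215159 = \left(12 \left(- \frac{1}{11}\right) + 81740\right) + 3215159 = \left(- \frac{12}{11} + 81740\right) + 3215159 = \frac{899128}{11} + 3215159 = \frac{36265877}{11}$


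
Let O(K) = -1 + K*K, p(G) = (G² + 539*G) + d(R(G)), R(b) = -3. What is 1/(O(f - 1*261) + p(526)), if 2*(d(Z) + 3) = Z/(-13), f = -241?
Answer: 26/21116943 ≈ 1.2312e-6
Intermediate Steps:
d(Z) = -3 - Z/26 (d(Z) = -3 + (Z/(-13))/2 = -3 + (Z*(-1/13))/2 = -3 + (-Z/13)/2 = -3 - Z/26)
p(G) = -75/26 + G² + 539*G (p(G) = (G² + 539*G) + (-3 - 1/26*(-3)) = (G² + 539*G) + (-3 + 3/26) = (G² + 539*G) - 75/26 = -75/26 + G² + 539*G)
O(K) = -1 + K²
1/(O(f - 1*261) + p(526)) = 1/((-1 + (-241 - 1*261)²) + (-75/26 + 526² + 539*526)) = 1/((-1 + (-241 - 261)²) + (-75/26 + 276676 + 283514)) = 1/((-1 + (-502)²) + 14564865/26) = 1/((-1 + 252004) + 14564865/26) = 1/(252003 + 14564865/26) = 1/(21116943/26) = 26/21116943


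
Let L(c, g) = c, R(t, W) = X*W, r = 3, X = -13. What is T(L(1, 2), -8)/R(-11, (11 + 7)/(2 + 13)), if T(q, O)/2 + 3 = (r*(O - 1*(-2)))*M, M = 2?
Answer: 5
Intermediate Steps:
R(t, W) = -13*W
T(q, O) = 18 + 12*O (T(q, O) = -6 + 2*((3*(O - 1*(-2)))*2) = -6 + 2*((3*(O + 2))*2) = -6 + 2*((3*(2 + O))*2) = -6 + 2*((6 + 3*O)*2) = -6 + 2*(12 + 6*O) = -6 + (24 + 12*O) = 18 + 12*O)
T(L(1, 2), -8)/R(-11, (11 + 7)/(2 + 13)) = (18 + 12*(-8))/((-13*(11 + 7)/(2 + 13))) = (18 - 96)/((-234/15)) = -78/((-234/15)) = -78/((-13*6/5)) = -78/(-78/5) = -78*(-5/78) = 5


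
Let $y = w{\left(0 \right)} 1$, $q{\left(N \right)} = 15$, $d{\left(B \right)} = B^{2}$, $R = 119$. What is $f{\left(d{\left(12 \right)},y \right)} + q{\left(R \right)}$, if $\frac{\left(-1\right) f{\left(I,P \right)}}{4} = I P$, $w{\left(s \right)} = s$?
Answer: $15$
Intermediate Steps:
$y = 0$ ($y = 0 \cdot 1 = 0$)
$f{\left(I,P \right)} = - 4 I P$
$f{\left(d{\left(12 \right)},y \right)} + q{\left(R \right)} = \left(-4\right) 12^{2} \cdot 0 + 15 = \left(-4\right) 144 \cdot 0 + 15 = 0 + 15 = 15$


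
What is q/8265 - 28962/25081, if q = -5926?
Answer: -388000936/207294465 ≈ -1.8717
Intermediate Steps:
q/8265 - 28962/25081 = -5926/8265 - 28962/25081 = -388000936/207294465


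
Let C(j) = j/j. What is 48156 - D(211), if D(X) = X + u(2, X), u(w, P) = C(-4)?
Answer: 47944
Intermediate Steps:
C(j) = 1
u(w, P) = 1
D(X) = 1 + X (D(X) = X + 1 = 1 + X)
48156 - D(211) = 48156 - (1 + 211) = 48156 - 1*212 = 48156 - 212 = 47944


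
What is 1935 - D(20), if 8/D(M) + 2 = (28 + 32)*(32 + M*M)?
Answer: 25075661/12959 ≈ 1935.0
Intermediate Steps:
D(M) = 8/(1918 + 60*M²) (D(M) = 8/(-2 + (28 + 32)*(32 + M*M)) = 8/(-2 + 60*(32 + M²)) = 8/(-2 + (1920 + 60*M²)) = 8/(1918 + 60*M²))
1935 - D(20) = 1935 - 4/(959 + 30*20²) = 1935 - 4/(959 + 30*400) = 1935 - 4/(959 + 12000) = 1935 - 4/12959 = 25075661/12959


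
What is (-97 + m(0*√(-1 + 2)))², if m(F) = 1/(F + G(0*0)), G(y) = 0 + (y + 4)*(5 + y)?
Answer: 3759721/400 ≈ 9399.3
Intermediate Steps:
G(y) = (4 + y)*(5 + y) (G(y) = 0 + (4 + y)*(5 + y) = (4 + y)*(5 + y))
m(F) = 1/(20 + F) (m(F) = 1/(F + (20 + (0*0)² + 9*(0*0))) = 1/(F + (20 + 0² + 9*0)) = 1/(F + (20 + 0 + 0)) = 1/(F + 20) = 1/(20 + F))
(-97 + m(0*√(-1 + 2)))² = (-97 + 1/(20 + 0*√(-1 + 2)))² = (-97 + 1/(20 + 0*√1))² = (-97 + 1/(20 + 0*1))² = (-97 + 1/(20 + 0))² = (-97 + 1/20)² = (-1939/20)² = 3759721/400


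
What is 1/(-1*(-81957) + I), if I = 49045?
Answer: 1/131002 ≈ 7.6335e-6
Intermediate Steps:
1/(-1*(-81957) + I) = 1/(-1*(-81957) + 49045) = 1/(81957 + 49045) = 1/131002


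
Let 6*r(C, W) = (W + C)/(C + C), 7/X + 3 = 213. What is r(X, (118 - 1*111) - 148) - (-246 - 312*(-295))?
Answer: -1105757/12 ≈ -92146.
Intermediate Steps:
X = 1/30 (X = 7/(-3 + 213) = 7/210 = 7*(1/210) = 1/30 ≈ 0.033333)
r(C, W) = (C + W)/(12*C) (r(C, W) = ((W + C)/(C + C))/6 = ((C + W)/((2*C)))/6 = ((C + W)*(1/(2*C)))/6 = ((C + W)/(2*C))/6 = (C + W)/(12*C))
r(X, (118 - 1*111) - 148) - (-246 - 312*(-295)) = (1/30 + ((118 - 1*111) - 148))/(12*(1/30)) - (-246 - 312*(-295)) = (1/12)*30*(1/30 + ((118 - 111) - 148)) - (-246 + 92040) = (1/12)*30*(1/30 + (7 - 148)) - 1*91794 = (1/12)*30*(1/30 - 141) - 91794 = (1/12)*30*(-4229/30) - 91794 = -4229/12 - 91794 = -1105757/12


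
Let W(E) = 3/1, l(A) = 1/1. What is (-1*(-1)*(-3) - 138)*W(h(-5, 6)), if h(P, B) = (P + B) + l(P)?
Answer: -423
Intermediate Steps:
l(A) = 1
h(P, B) = 1 + B + P (h(P, B) = (P + B) + 1 = (B + P) + 1 = 1 + B + P)
W(E) = 3 (W(E) = 3*1 = 3)
(-1*(-1)*(-3) - 138)*W(h(-5, 6)) = (-1*(-1)*(-3) - 138)*3 = (1*(-3) - 138)*3 = (-3 - 138)*3 = -141*3 = -423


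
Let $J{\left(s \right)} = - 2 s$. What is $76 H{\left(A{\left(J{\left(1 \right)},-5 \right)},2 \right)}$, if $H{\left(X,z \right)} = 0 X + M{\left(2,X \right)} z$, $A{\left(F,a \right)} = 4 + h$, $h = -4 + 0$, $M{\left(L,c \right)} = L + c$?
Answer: $304$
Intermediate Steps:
$h = -4$
$A{\left(F,a \right)} = 0$ ($A{\left(F,a \right)} = 4 - 4 = 0$)
$H{\left(X,z \right)} = z \left(2 + X\right)$ ($H{\left(X,z \right)} = 0 X + \left(2 + X\right) z = 0 + z \left(2 + X\right) = z \left(2 + X\right)$)
$76 H{\left(A{\left(J{\left(1 \right)},-5 \right)},2 \right)} = 76 \cdot 2 \left(2 + 0\right) = 76 \cdot 2 \cdot 2 = 76 \cdot 4 = 304$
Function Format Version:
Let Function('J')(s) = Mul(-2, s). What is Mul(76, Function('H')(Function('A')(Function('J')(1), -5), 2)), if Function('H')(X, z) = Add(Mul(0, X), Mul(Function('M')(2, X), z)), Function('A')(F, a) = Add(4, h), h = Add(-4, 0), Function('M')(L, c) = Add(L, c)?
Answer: 304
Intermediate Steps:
h = -4
Function('A')(F, a) = 0 (Function('A')(F, a) = Add(4, -4) = 0)
Function('H')(X, z) = Mul(z, Add(2, X)) (Function('H')(X, z) = Add(Mul(0, X), Mul(Add(2, X), z)) = Add(0, Mul(z, Add(2, X))) = Mul(z, Add(2, X)))
Mul(76, Function('H')(Function('A')(Function('J')(1), -5), 2)) = Mul(76, Mul(2, Add(2, 0))) = Mul(76, Mul(2, 2)) = Mul(76, 4) = 304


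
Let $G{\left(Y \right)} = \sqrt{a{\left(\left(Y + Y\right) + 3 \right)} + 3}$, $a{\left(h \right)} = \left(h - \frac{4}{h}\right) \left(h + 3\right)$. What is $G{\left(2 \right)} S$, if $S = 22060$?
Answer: $\frac{22060 \sqrt{3297}}{7} \approx 1.8095 \cdot 10^{5}$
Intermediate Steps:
$a{\left(h \right)} = \left(3 + h\right) \left(h - \frac{4}{h}\right)$ ($a{\left(h \right)} = \left(h - \frac{4}{h}\right) \left(3 + h\right) = \left(3 + h\right) \left(h - \frac{4}{h}\right)$)
$G{\left(Y \right)} = \sqrt{8 + \left(3 + 2 Y\right)^{2} - \frac{12}{3 + 2 Y} + 6 Y}$ ($G{\left(Y \right)} = \sqrt{\left(-4 + \left(\left(Y + Y\right) + 3\right)^{2} - \frac{12}{\left(Y + Y\right) + 3} + 3 \left(\left(Y + Y\right) + 3\right)\right) + 3} = \sqrt{\left(-4 + \left(2 Y + 3\right)^{2} - \frac{12}{2 Y + 3} + 3 \left(2 Y + 3\right)\right) + 3} = \sqrt{\left(-4 + \left(3 + 2 Y\right)^{2} - \frac{12}{3 + 2 Y} + 3 \left(3 + 2 Y\right)\right) + 3} = \sqrt{\left(-4 + \left(3 + 2 Y\right)^{2} - \frac{12}{3 + 2 Y} + \left(9 + 6 Y\right)\right) + 3} = \sqrt{\left(5 + \left(3 + 2 Y\right)^{2} - \frac{12}{3 + 2 Y} + 6 Y\right) + 3} = \sqrt{8 + \left(3 + 2 Y\right)^{2} - \frac{12}{3 + 2 Y} + 6 Y}$)
$G{\left(2 \right)} S = \sqrt{\frac{39 + 8 \cdot 2^{3} + 48 \cdot 2^{2} + 88 \cdot 2}{3 + 2 \cdot 2}} \cdot 22060 = \sqrt{\frac{39 + 8 \cdot 8 + 48 \cdot 4 + 176}{3 + 4}} \cdot 22060 = \sqrt{\frac{39 + 64 + 192 + 176}{7}} \cdot 22060 = \sqrt{\frac{1}{7} \cdot 471} \cdot 22060 = \sqrt{\frac{471}{7}} \cdot 22060 = \frac{\sqrt{3297}}{7} \cdot 22060 = \frac{22060 \sqrt{3297}}{7}$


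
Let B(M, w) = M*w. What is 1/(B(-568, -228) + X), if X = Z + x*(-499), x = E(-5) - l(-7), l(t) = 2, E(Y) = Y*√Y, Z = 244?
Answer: 130746/17125641641 - 2495*I*√5/17125641641 ≈ 7.6345e-6 - 3.2577e-7*I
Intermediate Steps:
E(Y) = Y^(3/2)
x = -2 - 5*I*√5 (x = (-5)^(3/2) - 1*2 = -5*I*√5 - 2 = -2 - 5*I*√5 ≈ -2.0 - 11.18*I)
X = 1242 + 2495*I*√5 (X = 244 + (-2 - 5*I*√5)*(-499) = 244 + (998 + 2495*I*√5) = 1242 + 2495*I*√5 ≈ 1242.0 + 5579.0*I)
1/(B(-568, -228) + X) = 1/(-568*(-228) + (1242 + 2495*I*√5)) = 1/(129504 + (1242 + 2495*I*√5)) = 1/(130746 + 2495*I*√5)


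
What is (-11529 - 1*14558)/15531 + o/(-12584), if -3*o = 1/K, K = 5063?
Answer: -554025199909/329841124184 ≈ -1.6797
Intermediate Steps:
o = -1/15189 (o = -⅓/5063 = -⅓*1/5063 = -1/15189 ≈ -6.5837e-5)
(-11529 - 1*14558)/15531 + o/(-12584) = (-11529 - 1*14558)/15531 - 1/15189/(-12584) = (-11529 - 14558)*(1/15531) - 1/15189*(-1/12584) = -26087*1/15531 + 1/191138376 = -26087/15531 + 1/191138376 = -554025199909/329841124184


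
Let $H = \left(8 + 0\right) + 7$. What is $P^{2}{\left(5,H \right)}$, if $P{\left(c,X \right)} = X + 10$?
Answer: $625$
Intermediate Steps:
$H = 15$ ($H = 8 + 7 = 15$)
$P{\left(c,X \right)} = 10 + X$
$P^{2}{\left(5,H \right)} = \left(10 + 15\right)^{2} = 25^{2} = 625$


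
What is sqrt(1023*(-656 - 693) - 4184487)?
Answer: I*sqrt(5564514) ≈ 2358.9*I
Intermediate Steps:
sqrt(1023*(-656 - 693) - 4184487) = sqrt(1023*(-1349) - 4184487) = sqrt(-1380027 - 4184487) = sqrt(-5564514) = I*sqrt(5564514)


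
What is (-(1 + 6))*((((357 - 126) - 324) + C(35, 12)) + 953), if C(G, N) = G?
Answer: -6265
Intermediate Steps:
(-(1 + 6))*((((357 - 126) - 324) + C(35, 12)) + 953) = (-(1 + 6))*((((357 - 126) - 324) + 35) + 953) = (-1*7)*(((231 - 324) + 35) + 953) = -7*((-93 + 35) + 953) = -7*(-58 + 953) = -7*895 = -6265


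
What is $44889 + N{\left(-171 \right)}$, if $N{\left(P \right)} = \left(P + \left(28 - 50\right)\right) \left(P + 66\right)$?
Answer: $65154$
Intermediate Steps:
$N{\left(P \right)} = \left(-22 + P\right) \left(66 + P\right)$ ($N{\left(P \right)} = \left(P - 22\right) \left(66 + P\right) = \left(-22 + P\right) \left(66 + P\right)$)
$44889 + N{\left(-171 \right)} = 44889 + \left(-1452 + \left(-171\right)^{2} + 44 \left(-171\right)\right) = 44889 - -20265 = 44889 + 20265 = 65154$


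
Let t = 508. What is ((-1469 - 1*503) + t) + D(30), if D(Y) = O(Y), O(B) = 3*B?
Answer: -1374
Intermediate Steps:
D(Y) = 3*Y
((-1469 - 1*503) + t) + D(30) = ((-1469 - 1*503) + 508) + 3*30 = ((-1469 - 503) + 508) + 90 = (-1972 + 508) + 90 = -1464 + 90 = -1374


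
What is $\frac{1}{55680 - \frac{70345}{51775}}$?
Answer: $\frac{10355}{576552331} \approx 1.796 \cdot 10^{-5}$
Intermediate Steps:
$\frac{1}{55680 - \frac{70345}{51775}} = \frac{1}{55680 - \frac{14069}{10355}} = \frac{1}{\frac{576552331}{10355}} = \frac{10355}{576552331}$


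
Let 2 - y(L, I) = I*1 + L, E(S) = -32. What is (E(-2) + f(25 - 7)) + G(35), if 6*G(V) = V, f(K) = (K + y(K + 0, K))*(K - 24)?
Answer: 419/6 ≈ 69.833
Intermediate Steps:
y(L, I) = 2 - I - L (y(L, I) = 2 - (I*1 + L) = 2 - (I + L) = 2 + (-I - L) = 2 - I - L)
f(K) = (-24 + K)*(2 - K) (f(K) = (K + (2 - K - (K + 0)))*(K - 24) = (K + (2 - K - K))*(-24 + K) = (K + (2 - 2*K))*(-24 + K) = (2 - K)*(-24 + K) = (-24 + K)*(2 - K))
G(V) = V/6
(E(-2) + f(25 - 7)) + G(35) = (-32 + (-48 - (25 - 7)² + 26*(25 - 7))) + (⅙)*35 = (-32 + (-48 - 1*18² + 26*18)) + 35/6 = (-32 + (-48 - 1*324 + 468)) + 35/6 = (-32 + (-48 - 324 + 468)) + 35/6 = (-32 + 96) + 35/6 = 64 + 35/6 = 419/6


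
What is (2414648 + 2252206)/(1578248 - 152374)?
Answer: 2333427/712937 ≈ 3.2730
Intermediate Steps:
(2414648 + 2252206)/(1578248 - 152374) = 4666854/1425874 = 4666854*(1/1425874) = 2333427/712937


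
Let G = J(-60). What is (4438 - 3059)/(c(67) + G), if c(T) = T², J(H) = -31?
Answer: 1379/4458 ≈ 0.30933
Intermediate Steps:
G = -31
(4438 - 3059)/(c(67) + G) = (4438 - 3059)/(67² - 31) = 1379/(4489 - 31) = 1379/4458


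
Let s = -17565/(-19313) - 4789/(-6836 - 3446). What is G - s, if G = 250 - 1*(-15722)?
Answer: 3171387027265/198576266 ≈ 15971.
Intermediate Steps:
G = 15972 (G = 250 + 15722 = 15972)
s = 273093287/198576266 (s = -17565*(-1/19313) - 4789/(-10282) = 17565/19313 - 4789*(-1/10282) = 17565/19313 + 4789/10282 = 273093287/198576266 ≈ 1.3753)
G - s = 15972 - 1*273093287/198576266 = 15972 - 273093287/198576266 = 3171387027265/198576266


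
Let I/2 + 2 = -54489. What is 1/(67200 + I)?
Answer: -1/41782 ≈ -2.3934e-5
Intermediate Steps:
I = -108982 (I = -4 + 2*(-54489) = -4 - 108978 = -108982)
1/(67200 + I) = 1/(67200 - 108982) = 1/(-41782) = -1/41782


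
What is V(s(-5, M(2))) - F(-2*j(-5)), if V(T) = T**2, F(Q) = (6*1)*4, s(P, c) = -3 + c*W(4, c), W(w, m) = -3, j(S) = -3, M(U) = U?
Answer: 57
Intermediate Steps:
s(P, c) = -3 - 3*c (s(P, c) = -3 + c*(-3) = -3 - 3*c)
F(Q) = 24 (F(Q) = 6*4 = 24)
V(s(-5, M(2))) - F(-2*j(-5)) = (-3 - 3*2)**2 - 1*24 = (-3 - 6)**2 - 24 = (-9)**2 - 24 = 81 - 24 = 57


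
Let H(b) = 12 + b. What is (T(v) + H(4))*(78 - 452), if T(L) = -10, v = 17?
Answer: -2244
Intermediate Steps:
(T(v) + H(4))*(78 - 452) = (-10 + (12 + 4))*(78 - 452) = (-10 + 16)*(-374) = 6*(-374) = -2244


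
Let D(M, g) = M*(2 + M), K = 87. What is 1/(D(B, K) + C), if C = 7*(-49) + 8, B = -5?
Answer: -1/320 ≈ -0.0031250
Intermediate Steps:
C = -335 (C = -343 + 8 = -335)
1/(D(B, K) + C) = 1/(-5*(2 - 5) - 335) = 1/(-5*(-3) - 335) = 1/(15 - 335) = 1/(-320) = -1/320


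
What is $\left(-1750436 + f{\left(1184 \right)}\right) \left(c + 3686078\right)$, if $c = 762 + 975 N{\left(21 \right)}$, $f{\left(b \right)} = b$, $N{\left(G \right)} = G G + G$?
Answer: $-7237162807080$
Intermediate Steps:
$N{\left(G \right)} = G + G^{2}$ ($N{\left(G \right)} = G^{2} + G = G + G^{2}$)
$c = 451212$ ($c = 762 + 975 \cdot 21 \left(1 + 21\right) = 762 + 975 \cdot 21 \cdot 22 = 762 + 975 \cdot 462 = 762 + 450450 = 451212$)
$\left(-1750436 + f{\left(1184 \right)}\right) \left(c + 3686078\right) = \left(-1750436 + 1184\right) \left(451212 + 3686078\right) = \left(-1749252\right) 4137290 = -7237162807080$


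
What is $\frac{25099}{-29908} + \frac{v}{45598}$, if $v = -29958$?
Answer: $- \frac{1020224033}{681872492} \approx -1.4962$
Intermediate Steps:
$\frac{25099}{-29908} + \frac{v}{45598} = \frac{25099}{-29908} - \frac{29958}{45598} = 25099 \left(- \frac{1}{29908}\right) - \frac{14979}{22799} = - \frac{25099}{29908} - \frac{14979}{22799} = - \frac{1020224033}{681872492}$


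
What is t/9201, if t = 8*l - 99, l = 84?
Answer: 191/3067 ≈ 0.062276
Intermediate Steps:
t = 573 (t = 8*84 - 99 = 672 - 99 = 573)
t/9201 = 573/9201 = 573*(1/9201) = 191/3067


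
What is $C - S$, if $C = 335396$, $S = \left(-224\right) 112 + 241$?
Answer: $360243$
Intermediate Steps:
$S = -24847$ ($S = -25088 + 241 = -24847$)
$C - S = 335396 - -24847 = 335396 + 24847 = 360243$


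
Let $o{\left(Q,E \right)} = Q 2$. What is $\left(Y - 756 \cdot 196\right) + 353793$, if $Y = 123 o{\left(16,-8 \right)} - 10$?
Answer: $209543$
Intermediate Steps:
$o{\left(Q,E \right)} = 2 Q$
$Y = 3926$ ($Y = 123 \cdot 2 \cdot 16 - 10 = 123 \cdot 32 - 10 = 3936 - 10 = 3926$)
$\left(Y - 756 \cdot 196\right) + 353793 = \left(3926 - 756 \cdot 196\right) + 353793 = \left(3926 - 148176\right) + 353793 = -144250 + 353793 = 209543$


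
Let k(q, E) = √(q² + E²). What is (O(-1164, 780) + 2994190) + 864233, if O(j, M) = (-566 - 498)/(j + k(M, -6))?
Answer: 240013305923/62205 + 532*√16901/62205 ≈ 3.8584e+6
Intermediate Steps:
k(q, E) = √(E² + q²)
O(j, M) = -1064/(j + √(36 + M²)) (O(j, M) = (-566 - 498)/(j + √((-6)² + M²)) = -1064/(j + √(36 + M²)))
(O(-1164, 780) + 2994190) + 864233 = (-1064/(-1164 + √(36 + 780²)) + 2994190) + 864233 = (-1064/(-1164 + √(36 + 608400)) + 2994190) + 864233 = (-1064/(-1164 + √608436) + 2994190) + 864233 = (-1064/(-1164 + 6*√16901) + 2994190) + 864233 = (2994190 - 1064/(-1164 + 6*√16901)) + 864233 = 3858423 - 1064/(-1164 + 6*√16901)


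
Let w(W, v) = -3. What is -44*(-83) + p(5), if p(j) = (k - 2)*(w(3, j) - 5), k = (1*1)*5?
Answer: 3628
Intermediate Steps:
k = 5 (k = 1*5 = 5)
p(j) = -24 (p(j) = (5 - 2)*(-3 - 5) = 3*(-8) = -24)
-44*(-83) + p(5) = -44*(-83) - 24 = 3652 - 24 = 3628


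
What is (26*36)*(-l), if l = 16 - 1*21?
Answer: 4680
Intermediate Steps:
l = -5 (l = 16 - 21 = -5)
(26*36)*(-l) = (26*36)*(-1*(-5)) = 936*5 = 4680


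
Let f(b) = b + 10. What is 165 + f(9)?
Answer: 184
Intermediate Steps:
f(b) = 10 + b
165 + f(9) = 165 + (10 + 9) = 165 + 19 = 184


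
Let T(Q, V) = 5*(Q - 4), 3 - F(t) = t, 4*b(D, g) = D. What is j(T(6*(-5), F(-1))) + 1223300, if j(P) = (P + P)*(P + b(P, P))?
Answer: 1295550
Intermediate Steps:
b(D, g) = D/4
F(t) = 3 - t
T(Q, V) = -20 + 5*Q (T(Q, V) = 5*(-4 + Q) = -20 + 5*Q)
j(P) = 5*P**2/2 (j(P) = (P + P)*(P + P/4) = (2*P)*(5*P/4) = 5*P**2/2)
j(T(6*(-5), F(-1))) + 1223300 = 5*(-20 + 5*(6*(-5)))**2/2 + 1223300 = 5*(-20 + 5*(-30))**2/2 + 1223300 = 5*(-20 - 150)**2/2 + 1223300 = (5/2)*(-170)**2 + 1223300 = (5/2)*28900 + 1223300 = 72250 + 1223300 = 1295550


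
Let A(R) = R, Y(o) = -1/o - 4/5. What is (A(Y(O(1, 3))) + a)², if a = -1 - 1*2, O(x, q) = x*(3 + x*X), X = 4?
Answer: 19044/1225 ≈ 15.546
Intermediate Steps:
O(x, q) = x*(3 + 4*x) (O(x, q) = x*(3 + x*4) = x*(3 + 4*x))
Y(o) = -⅘ - 1/o (Y(o) = -1/o - 4*⅕ = -1/o - ⅘ = -⅘ - 1/o)
a = -3 (a = -1 - 2 = -3)
(A(Y(O(1, 3))) + a)² = ((-⅘ - 1/(1*(3 + 4*1))) - 3)² = ((-⅘ - 1/(1*(3 + 4))) - 3)² = ((-⅘ - 1/(1*7)) - 3)² = ((-⅘ - 1/7) - 3)² = ((-⅘ - 1*⅐) - 3)² = ((-⅘ - ⅐) - 3)² = (-33/35 - 3)² = (-138/35)² = 19044/1225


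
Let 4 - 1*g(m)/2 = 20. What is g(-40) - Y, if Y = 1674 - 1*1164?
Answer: -542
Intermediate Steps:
Y = 510 (Y = 1674 - 1164 = 510)
g(m) = -32 (g(m) = 8 - 2*20 = 8 - 40 = -32)
g(-40) - Y = -32 - 1*510 = -32 - 510 = -542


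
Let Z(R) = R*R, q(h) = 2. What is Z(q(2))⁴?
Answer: 256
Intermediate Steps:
Z(R) = R²
Z(q(2))⁴ = (2²)⁴ = 4⁴ = 256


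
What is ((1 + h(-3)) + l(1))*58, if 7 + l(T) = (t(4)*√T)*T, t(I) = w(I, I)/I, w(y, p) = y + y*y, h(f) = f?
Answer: -232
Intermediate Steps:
w(y, p) = y + y²
t(I) = 1 + I (t(I) = (I*(1 + I))/I = 1 + I)
l(T) = -7 + 5*T^(3/2) (l(T) = -7 + ((1 + 4)*√T)*T = -7 + (5*√T)*T = -7 + 5*T^(3/2))
((1 + h(-3)) + l(1))*58 = ((1 - 3) + (-7 + 5*1^(3/2)))*58 = (-2 + (-7 + 5*1))*58 = (-2 + (-7 + 5))*58 = (-2 - 2)*58 = -4*58 = -232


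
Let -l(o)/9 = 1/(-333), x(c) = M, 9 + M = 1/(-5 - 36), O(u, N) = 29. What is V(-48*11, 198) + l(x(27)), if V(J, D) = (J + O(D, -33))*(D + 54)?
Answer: -4652675/37 ≈ -1.2575e+5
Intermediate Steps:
V(J, D) = (29 + J)*(54 + D) (V(J, D) = (J + 29)*(D + 54) = (29 + J)*(54 + D))
M = -370/41 (M = -9 + 1/(-5 - 36) = -9 + 1/(-41) = -9 - 1/41 = -370/41 ≈ -9.0244)
x(c) = -370/41
l(o) = 1/37 (l(o) = -9/(-333) = -9*(-1/333) = 1/37)
V(-48*11, 198) + l(x(27)) = (1566 + 29*198 + 54*(-48*11) + 198*(-48*11)) + 1/37 = (1566 + 5742 + 54*(-528) + 198*(-528)) + 1/37 = (1566 + 5742 - 28512 - 104544) + 1/37 = -125748 + 1/37 = -4652675/37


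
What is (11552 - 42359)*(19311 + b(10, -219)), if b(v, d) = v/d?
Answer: -43428617631/73 ≈ -5.9491e+8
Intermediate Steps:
(11552 - 42359)*(19311 + b(10, -219)) = (11552 - 42359)*(19311 + 10/(-219)) = -30807*(19311 + 10*(-1/219)) = -30807*(19311 - 10/219) = -30807*4229099/219 = -43428617631/73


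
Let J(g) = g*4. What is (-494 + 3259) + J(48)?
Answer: 2957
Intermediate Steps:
J(g) = 4*g
(-494 + 3259) + J(48) = (-494 + 3259) + 4*48 = 2765 + 192 = 2957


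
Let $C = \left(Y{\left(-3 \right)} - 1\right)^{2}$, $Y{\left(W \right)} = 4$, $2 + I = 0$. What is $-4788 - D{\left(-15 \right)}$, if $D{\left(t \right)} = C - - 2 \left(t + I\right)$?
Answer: $-4763$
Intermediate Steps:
$I = -2$ ($I = -2 + 0 = -2$)
$C = 9$ ($C = \left(4 - 1\right)^{2} = 3^{2} = 9$)
$D{\left(t \right)} = 5 + 2 t$ ($D{\left(t \right)} = 9 - - 2 \left(t - 2\right) = 9 - - 2 \left(-2 + t\right) = 9 - \left(4 - 2 t\right) = 9 + \left(-4 + 2 t\right) = 5 + 2 t$)
$-4788 - D{\left(-15 \right)} = -4788 - \left(5 + 2 \left(-15\right)\right) = -4788 - \left(5 - 30\right) = -4788 - -25 = -4788 + 25 = -4763$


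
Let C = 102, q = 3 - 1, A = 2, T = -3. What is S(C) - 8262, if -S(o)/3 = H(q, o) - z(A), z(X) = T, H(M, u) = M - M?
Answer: -8271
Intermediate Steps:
q = 2
H(M, u) = 0
z(X) = -3
S(o) = -9 (S(o) = -3*(0 - 1*(-3)) = -3*(0 + 3) = -3*3 = -9)
S(C) - 8262 = -9 - 8262 = -8271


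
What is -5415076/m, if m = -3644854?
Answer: 2707538/1822427 ≈ 1.4857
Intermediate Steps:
-5415076/m = -5415076/(-3644854) = -5415076*(-1/3644854) = 2707538/1822427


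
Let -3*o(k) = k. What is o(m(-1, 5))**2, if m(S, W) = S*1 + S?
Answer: 4/9 ≈ 0.44444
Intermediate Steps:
m(S, W) = 2*S (m(S, W) = S + S = 2*S)
o(k) = -k/3
o(m(-1, 5))**2 = (-2*(-1)/3)**2 = (-1/3*(-2))**2 = (2/3)**2 = 4/9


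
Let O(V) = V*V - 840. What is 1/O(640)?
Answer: 1/408760 ≈ 2.4464e-6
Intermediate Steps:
O(V) = -840 + V² (O(V) = V² - 840 = -840 + V²)
1/O(640) = 1/(-840 + 640²) = 1/(-840 + 409600) = 1/408760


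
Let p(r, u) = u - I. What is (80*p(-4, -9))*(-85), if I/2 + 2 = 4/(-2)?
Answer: 6800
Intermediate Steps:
I = -8 (I = -4 + 2*(4/(-2)) = -4 + 2*(4*(-1/2)) = -4 + 2*(-2) = -4 - 4 = -8)
p(r, u) = 8 + u (p(r, u) = u - 1*(-8) = u + 8 = 8 + u)
(80*p(-4, -9))*(-85) = (80*(8 - 9))*(-85) = (80*(-1))*(-85) = -80*(-85) = 6800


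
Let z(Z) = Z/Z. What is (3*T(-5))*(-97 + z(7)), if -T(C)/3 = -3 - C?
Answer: 1728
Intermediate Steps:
z(Z) = 1
T(C) = 9 + 3*C (T(C) = -3*(-3 - C) = 9 + 3*C)
(3*T(-5))*(-97 + z(7)) = (3*(9 + 3*(-5)))*(-97 + 1) = (3*(9 - 15))*(-96) = (3*(-6))*(-96) = -18*(-96) = 1728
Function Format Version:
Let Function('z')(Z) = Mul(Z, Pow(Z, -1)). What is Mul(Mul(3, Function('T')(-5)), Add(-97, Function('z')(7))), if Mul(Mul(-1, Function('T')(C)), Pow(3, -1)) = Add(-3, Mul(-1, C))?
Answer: 1728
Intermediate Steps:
Function('z')(Z) = 1
Function('T')(C) = Add(9, Mul(3, C)) (Function('T')(C) = Mul(-3, Add(-3, Mul(-1, C))) = Add(9, Mul(3, C)))
Mul(Mul(3, Function('T')(-5)), Add(-97, Function('z')(7))) = Mul(Mul(3, Add(9, Mul(3, -5))), Add(-97, 1)) = Mul(Mul(3, Add(9, -15)), -96) = Mul(Mul(3, -6), -96) = Mul(-18, -96) = 1728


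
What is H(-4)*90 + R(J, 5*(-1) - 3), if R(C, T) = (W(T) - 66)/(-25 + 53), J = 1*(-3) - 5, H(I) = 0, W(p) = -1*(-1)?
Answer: -65/28 ≈ -2.3214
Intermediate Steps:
W(p) = 1
J = -8 (J = -3 - 5 = -8)
R(C, T) = -65/28 (R(C, T) = (1 - 66)/(-25 + 53) = -65/28)
H(-4)*90 + R(J, 5*(-1) - 3) = 0*90 - 65/28 = 0 - 65/28 = -65/28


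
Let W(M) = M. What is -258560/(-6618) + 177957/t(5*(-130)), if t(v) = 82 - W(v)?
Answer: 227830891/807396 ≈ 282.18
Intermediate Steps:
t(v) = 82 - v
-258560/(-6618) + 177957/t(5*(-130)) = -258560/(-6618) + 177957/(82 - 5*(-130)) = -258560*(-1/6618) + 177957/(82 - 1*(-650)) = 129280/3309 + 177957/(82 + 650) = 129280/3309 + 177957/732 = 129280/3309 + 177957*(1/732) = 129280/3309 + 59319/244 = 227830891/807396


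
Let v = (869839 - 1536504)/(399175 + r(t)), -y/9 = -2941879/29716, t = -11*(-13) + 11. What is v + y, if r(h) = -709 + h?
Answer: 6930536609/7793021 ≈ 889.33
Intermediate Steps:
t = 154 (t = 143 + 11 = 154)
y = 26476911/29716 (y = -(-26476911)/29716 = -9*(-2941879/29716) = 26476911/29716 ≈ 891.00)
v = -133333/79724 (v = (869839 - 1536504)/(399175 + (-709 + 154)) = -666665/(399175 - 555) = -666665/398620 = -666665*1/398620 = -133333/79724 ≈ -1.6724)
v + y = -133333/79724 + 26476911/29716 = 6930536609/7793021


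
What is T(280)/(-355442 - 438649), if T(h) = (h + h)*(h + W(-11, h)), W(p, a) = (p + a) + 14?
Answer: -315280/794091 ≈ -0.39703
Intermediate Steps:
W(p, a) = 14 + a + p (W(p, a) = (a + p) + 14 = 14 + a + p)
T(h) = 2*h*(3 + 2*h) (T(h) = (h + h)*(h + (14 + h - 11)) = (2*h)*(h + (3 + h)) = (2*h)*(3 + 2*h) = 2*h*(3 + 2*h))
T(280)/(-355442 - 438649) = (2*280*(3 + 2*280))/(-355442 - 438649) = (2*280*(3 + 560))/(-794091) = (2*280*563)*(-1/794091) = 315280*(-1/794091) = -315280/794091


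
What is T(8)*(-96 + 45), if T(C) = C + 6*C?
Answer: -2856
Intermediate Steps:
T(C) = 7*C
T(8)*(-96 + 45) = (7*8)*(-96 + 45) = 56*(-51) = -2856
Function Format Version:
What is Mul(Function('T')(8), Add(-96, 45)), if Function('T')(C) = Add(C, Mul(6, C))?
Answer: -2856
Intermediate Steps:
Function('T')(C) = Mul(7, C)
Mul(Function('T')(8), Add(-96, 45)) = Mul(Mul(7, 8), Add(-96, 45)) = Mul(56, -51) = -2856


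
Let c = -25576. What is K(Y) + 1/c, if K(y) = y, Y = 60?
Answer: 1534559/25576 ≈ 60.000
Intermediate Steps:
K(Y) + 1/c = 60 + 1/(-25576) = 60 - 1/25576 = 1534559/25576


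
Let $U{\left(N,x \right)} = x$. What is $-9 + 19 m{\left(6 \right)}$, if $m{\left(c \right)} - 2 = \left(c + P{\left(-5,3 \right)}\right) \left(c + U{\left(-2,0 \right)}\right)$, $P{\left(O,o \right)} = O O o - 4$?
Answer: $8807$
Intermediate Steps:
$P{\left(O,o \right)} = -4 + o O^{2}$ ($P{\left(O,o \right)} = O^{2} o - 4 = o O^{2} - 4 = -4 + o O^{2}$)
$m{\left(c \right)} = 2 + c \left(71 + c\right)$ ($m{\left(c \right)} = 2 + \left(c - \left(4 - 3 \left(-5\right)^{2}\right)\right) \left(c + 0\right) = 2 + \left(c + \left(-4 + 3 \cdot 25\right)\right) c = 2 + \left(c + \left(-4 + 75\right)\right) c = 2 + \left(c + 71\right) c = 2 + \left(71 + c\right) c = 2 + c \left(71 + c\right)$)
$-9 + 19 m{\left(6 \right)} = -9 + 19 \left(2 + 6^{2} + 71 \cdot 6\right) = -9 + 19 \left(2 + 36 + 426\right) = -9 + 19 \cdot 464 = -9 + 8816 = 8807$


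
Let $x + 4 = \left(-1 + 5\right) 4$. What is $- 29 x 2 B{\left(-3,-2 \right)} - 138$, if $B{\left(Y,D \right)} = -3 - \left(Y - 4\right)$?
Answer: $-2922$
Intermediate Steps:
$x = 12$ ($x = -4 + \left(-1 + 5\right) 4 = -4 + 4 \cdot 4 = -4 + 16 = 12$)
$B{\left(Y,D \right)} = 1 - Y$ ($B{\left(Y,D \right)} = -3 - \left(-4 + Y\right) = 1 - Y$)
$- 29 x 2 B{\left(-3,-2 \right)} - 138 = - 29 \cdot 12 \cdot 2 \left(1 - -3\right) - 138 = - 29 \cdot 24 \left(1 + 3\right) - 138 = - 29 \cdot 24 \cdot 4 - 138 = \left(-29\right) 96 - 138 = -2784 - 138 = -2922$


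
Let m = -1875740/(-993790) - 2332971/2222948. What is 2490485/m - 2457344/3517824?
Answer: 308585710880529699554/103829048259981 ≈ 2.9721e+6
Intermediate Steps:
m = 3777937207/4508456108 (m = -1875740*(-1/993790) - 2332971*1/2222948 = 187574/99379 - 2332971/2222948 = 3777937207/4508456108 ≈ 0.83797)
2490485/m - 2457344/3517824 = 2490485/(3777937207/4508456108) - 2457344/3517824 = 2490485*(4508456108/3777937207) - 2457344*1/3517824 = 11228242310132380/3777937207 - 19198/27483 = 308585710880529699554/103829048259981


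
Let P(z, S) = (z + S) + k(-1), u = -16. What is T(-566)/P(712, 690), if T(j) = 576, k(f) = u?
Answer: 32/77 ≈ 0.41558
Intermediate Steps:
k(f) = -16
P(z, S) = -16 + S + z (P(z, S) = (z + S) - 16 = (S + z) - 16 = -16 + S + z)
T(-566)/P(712, 690) = 576/(-16 + 690 + 712) = 576/1386 = 576*(1/1386) = 32/77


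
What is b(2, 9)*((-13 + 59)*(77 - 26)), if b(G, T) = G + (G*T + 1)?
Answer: 49266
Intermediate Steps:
b(G, T) = 1 + G + G*T (b(G, T) = G + (1 + G*T) = 1 + G + G*T)
b(2, 9)*((-13 + 59)*(77 - 26)) = (1 + 2 + 2*9)*((-13 + 59)*(77 - 26)) = (1 + 2 + 18)*(46*51) = 21*2346 = 49266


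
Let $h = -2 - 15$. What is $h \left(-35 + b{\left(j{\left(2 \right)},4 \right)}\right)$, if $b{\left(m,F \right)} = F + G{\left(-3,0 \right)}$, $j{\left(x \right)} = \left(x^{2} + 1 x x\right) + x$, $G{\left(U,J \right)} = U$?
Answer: $578$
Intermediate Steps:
$j{\left(x \right)} = x + 2 x^{2}$ ($j{\left(x \right)} = \left(x^{2} + x x\right) + x = \left(x^{2} + x^{2}\right) + x = 2 x^{2} + x = x + 2 x^{2}$)
$b{\left(m,F \right)} = -3 + F$ ($b{\left(m,F \right)} = F - 3 = -3 + F$)
$h = -17$ ($h = -2 - 15 = -17$)
$h \left(-35 + b{\left(j{\left(2 \right)},4 \right)}\right) = - 17 \left(-35 + \left(-3 + 4\right)\right) = - 17 \left(-35 + 1\right) = \left(-17\right) \left(-34\right) = 578$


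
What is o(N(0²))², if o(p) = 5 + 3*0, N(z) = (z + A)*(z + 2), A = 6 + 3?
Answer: 25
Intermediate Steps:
A = 9
N(z) = (2 + z)*(9 + z) (N(z) = (z + 9)*(z + 2) = (9 + z)*(2 + z) = (2 + z)*(9 + z))
o(p) = 5 (o(p) = 5 + 0 = 5)
o(N(0²))² = 5² = 25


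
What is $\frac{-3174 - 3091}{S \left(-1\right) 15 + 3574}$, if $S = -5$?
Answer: $- \frac{6265}{3649} \approx -1.7169$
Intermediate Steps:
$\frac{-3174 - 3091}{S \left(-1\right) 15 + 3574} = \frac{-3174 - 3091}{\left(-5\right) \left(-1\right) 15 + 3574} = - \frac{6265}{5 \cdot 15 + 3574} = - \frac{6265}{75 + 3574} = - \frac{6265}{3649}$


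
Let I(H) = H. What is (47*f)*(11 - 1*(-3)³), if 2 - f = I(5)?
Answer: -5358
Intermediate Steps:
f = -3 (f = 2 - 1*5 = 2 - 5 = -3)
(47*f)*(11 - 1*(-3)³) = (47*(-3))*(11 - 1*(-3)³) = -141*(11 - 1*(-27)) = -141*(11 + 27) = -141*38 = -5358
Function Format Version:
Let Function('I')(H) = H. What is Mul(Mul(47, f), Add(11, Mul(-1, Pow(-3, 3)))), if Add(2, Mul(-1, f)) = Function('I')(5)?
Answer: -5358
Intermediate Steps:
f = -3 (f = Add(2, Mul(-1, 5)) = Add(2, -5) = -3)
Mul(Mul(47, f), Add(11, Mul(-1, Pow(-3, 3)))) = Mul(Mul(47, -3), Add(11, Mul(-1, Pow(-3, 3)))) = Mul(-141, Add(11, Mul(-1, -27))) = Mul(-141, Add(11, 27)) = Mul(-141, 38) = -5358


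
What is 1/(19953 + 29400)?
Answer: 1/49353 ≈ 2.0262e-5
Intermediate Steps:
1/(19953 + 29400) = 1/49353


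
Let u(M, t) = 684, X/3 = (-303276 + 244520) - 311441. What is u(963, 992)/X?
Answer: -76/123399 ≈ -0.00061589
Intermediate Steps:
X = -1110591 (X = 3*((-303276 + 244520) - 311441) = 3*(-58756 - 311441) = 3*(-370197) = -1110591)
u(963, 992)/X = 684/(-1110591) = 684*(-1/1110591) = -76/123399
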